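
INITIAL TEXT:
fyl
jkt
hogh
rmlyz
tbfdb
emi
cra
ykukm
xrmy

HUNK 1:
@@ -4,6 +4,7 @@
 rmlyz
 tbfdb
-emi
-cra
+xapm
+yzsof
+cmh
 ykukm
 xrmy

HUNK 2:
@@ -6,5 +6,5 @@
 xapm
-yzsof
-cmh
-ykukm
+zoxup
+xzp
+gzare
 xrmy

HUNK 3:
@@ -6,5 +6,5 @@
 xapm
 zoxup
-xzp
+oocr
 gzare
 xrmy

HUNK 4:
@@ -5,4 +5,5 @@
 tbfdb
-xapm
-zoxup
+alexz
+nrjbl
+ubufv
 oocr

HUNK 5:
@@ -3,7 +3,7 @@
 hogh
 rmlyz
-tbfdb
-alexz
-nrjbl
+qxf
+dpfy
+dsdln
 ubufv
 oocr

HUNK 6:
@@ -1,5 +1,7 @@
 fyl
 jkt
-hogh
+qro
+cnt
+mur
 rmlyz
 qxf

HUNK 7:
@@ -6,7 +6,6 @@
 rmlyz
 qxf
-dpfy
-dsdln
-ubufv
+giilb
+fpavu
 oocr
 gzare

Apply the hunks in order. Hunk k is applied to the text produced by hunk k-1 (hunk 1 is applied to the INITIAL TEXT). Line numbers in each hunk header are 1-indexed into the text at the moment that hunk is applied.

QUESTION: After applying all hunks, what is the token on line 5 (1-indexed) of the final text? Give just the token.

Hunk 1: at line 4 remove [emi,cra] add [xapm,yzsof,cmh] -> 10 lines: fyl jkt hogh rmlyz tbfdb xapm yzsof cmh ykukm xrmy
Hunk 2: at line 6 remove [yzsof,cmh,ykukm] add [zoxup,xzp,gzare] -> 10 lines: fyl jkt hogh rmlyz tbfdb xapm zoxup xzp gzare xrmy
Hunk 3: at line 6 remove [xzp] add [oocr] -> 10 lines: fyl jkt hogh rmlyz tbfdb xapm zoxup oocr gzare xrmy
Hunk 4: at line 5 remove [xapm,zoxup] add [alexz,nrjbl,ubufv] -> 11 lines: fyl jkt hogh rmlyz tbfdb alexz nrjbl ubufv oocr gzare xrmy
Hunk 5: at line 3 remove [tbfdb,alexz,nrjbl] add [qxf,dpfy,dsdln] -> 11 lines: fyl jkt hogh rmlyz qxf dpfy dsdln ubufv oocr gzare xrmy
Hunk 6: at line 1 remove [hogh] add [qro,cnt,mur] -> 13 lines: fyl jkt qro cnt mur rmlyz qxf dpfy dsdln ubufv oocr gzare xrmy
Hunk 7: at line 6 remove [dpfy,dsdln,ubufv] add [giilb,fpavu] -> 12 lines: fyl jkt qro cnt mur rmlyz qxf giilb fpavu oocr gzare xrmy
Final line 5: mur

Answer: mur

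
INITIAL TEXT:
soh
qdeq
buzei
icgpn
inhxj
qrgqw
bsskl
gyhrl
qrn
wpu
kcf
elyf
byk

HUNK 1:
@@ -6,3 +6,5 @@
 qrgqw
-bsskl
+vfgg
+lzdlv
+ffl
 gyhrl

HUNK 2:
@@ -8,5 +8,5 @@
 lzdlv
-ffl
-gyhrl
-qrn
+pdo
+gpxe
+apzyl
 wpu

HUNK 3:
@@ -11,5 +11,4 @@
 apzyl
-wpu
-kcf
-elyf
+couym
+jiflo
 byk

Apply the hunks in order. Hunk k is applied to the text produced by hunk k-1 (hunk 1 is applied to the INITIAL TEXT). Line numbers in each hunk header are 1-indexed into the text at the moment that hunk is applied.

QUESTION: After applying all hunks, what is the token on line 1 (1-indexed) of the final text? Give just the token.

Answer: soh

Derivation:
Hunk 1: at line 6 remove [bsskl] add [vfgg,lzdlv,ffl] -> 15 lines: soh qdeq buzei icgpn inhxj qrgqw vfgg lzdlv ffl gyhrl qrn wpu kcf elyf byk
Hunk 2: at line 8 remove [ffl,gyhrl,qrn] add [pdo,gpxe,apzyl] -> 15 lines: soh qdeq buzei icgpn inhxj qrgqw vfgg lzdlv pdo gpxe apzyl wpu kcf elyf byk
Hunk 3: at line 11 remove [wpu,kcf,elyf] add [couym,jiflo] -> 14 lines: soh qdeq buzei icgpn inhxj qrgqw vfgg lzdlv pdo gpxe apzyl couym jiflo byk
Final line 1: soh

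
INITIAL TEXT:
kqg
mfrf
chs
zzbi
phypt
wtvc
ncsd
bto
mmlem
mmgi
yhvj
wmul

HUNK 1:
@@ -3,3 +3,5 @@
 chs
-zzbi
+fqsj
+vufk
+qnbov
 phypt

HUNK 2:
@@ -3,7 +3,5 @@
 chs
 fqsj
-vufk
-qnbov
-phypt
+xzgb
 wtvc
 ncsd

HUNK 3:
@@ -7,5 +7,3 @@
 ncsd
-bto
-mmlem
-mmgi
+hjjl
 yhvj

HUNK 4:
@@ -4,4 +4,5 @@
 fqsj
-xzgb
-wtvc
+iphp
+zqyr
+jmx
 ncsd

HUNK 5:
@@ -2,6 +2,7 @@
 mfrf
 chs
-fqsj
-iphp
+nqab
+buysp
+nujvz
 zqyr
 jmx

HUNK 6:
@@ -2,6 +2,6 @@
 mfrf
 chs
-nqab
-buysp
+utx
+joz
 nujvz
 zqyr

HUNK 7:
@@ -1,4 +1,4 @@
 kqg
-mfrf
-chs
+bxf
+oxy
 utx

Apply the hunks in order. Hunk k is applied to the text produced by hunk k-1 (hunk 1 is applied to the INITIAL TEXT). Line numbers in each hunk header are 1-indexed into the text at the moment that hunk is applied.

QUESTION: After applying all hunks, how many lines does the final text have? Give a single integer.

Hunk 1: at line 3 remove [zzbi] add [fqsj,vufk,qnbov] -> 14 lines: kqg mfrf chs fqsj vufk qnbov phypt wtvc ncsd bto mmlem mmgi yhvj wmul
Hunk 2: at line 3 remove [vufk,qnbov,phypt] add [xzgb] -> 12 lines: kqg mfrf chs fqsj xzgb wtvc ncsd bto mmlem mmgi yhvj wmul
Hunk 3: at line 7 remove [bto,mmlem,mmgi] add [hjjl] -> 10 lines: kqg mfrf chs fqsj xzgb wtvc ncsd hjjl yhvj wmul
Hunk 4: at line 4 remove [xzgb,wtvc] add [iphp,zqyr,jmx] -> 11 lines: kqg mfrf chs fqsj iphp zqyr jmx ncsd hjjl yhvj wmul
Hunk 5: at line 2 remove [fqsj,iphp] add [nqab,buysp,nujvz] -> 12 lines: kqg mfrf chs nqab buysp nujvz zqyr jmx ncsd hjjl yhvj wmul
Hunk 6: at line 2 remove [nqab,buysp] add [utx,joz] -> 12 lines: kqg mfrf chs utx joz nujvz zqyr jmx ncsd hjjl yhvj wmul
Hunk 7: at line 1 remove [mfrf,chs] add [bxf,oxy] -> 12 lines: kqg bxf oxy utx joz nujvz zqyr jmx ncsd hjjl yhvj wmul
Final line count: 12

Answer: 12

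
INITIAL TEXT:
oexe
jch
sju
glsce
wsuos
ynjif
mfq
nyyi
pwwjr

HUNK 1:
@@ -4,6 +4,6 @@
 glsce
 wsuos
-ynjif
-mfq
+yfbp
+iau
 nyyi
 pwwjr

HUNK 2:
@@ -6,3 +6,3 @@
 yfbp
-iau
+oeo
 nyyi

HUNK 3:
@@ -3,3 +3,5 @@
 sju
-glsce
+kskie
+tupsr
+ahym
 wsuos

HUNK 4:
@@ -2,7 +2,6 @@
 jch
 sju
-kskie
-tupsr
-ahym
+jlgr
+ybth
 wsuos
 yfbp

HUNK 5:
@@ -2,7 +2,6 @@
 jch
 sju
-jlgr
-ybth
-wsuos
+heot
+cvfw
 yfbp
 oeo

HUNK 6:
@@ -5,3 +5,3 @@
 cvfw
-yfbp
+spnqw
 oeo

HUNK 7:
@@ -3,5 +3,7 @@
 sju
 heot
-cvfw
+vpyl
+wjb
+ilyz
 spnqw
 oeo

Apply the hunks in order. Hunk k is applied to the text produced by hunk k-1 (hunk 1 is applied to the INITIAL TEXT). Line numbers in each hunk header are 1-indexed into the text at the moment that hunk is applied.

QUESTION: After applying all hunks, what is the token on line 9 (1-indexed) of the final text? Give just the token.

Hunk 1: at line 4 remove [ynjif,mfq] add [yfbp,iau] -> 9 lines: oexe jch sju glsce wsuos yfbp iau nyyi pwwjr
Hunk 2: at line 6 remove [iau] add [oeo] -> 9 lines: oexe jch sju glsce wsuos yfbp oeo nyyi pwwjr
Hunk 3: at line 3 remove [glsce] add [kskie,tupsr,ahym] -> 11 lines: oexe jch sju kskie tupsr ahym wsuos yfbp oeo nyyi pwwjr
Hunk 4: at line 2 remove [kskie,tupsr,ahym] add [jlgr,ybth] -> 10 lines: oexe jch sju jlgr ybth wsuos yfbp oeo nyyi pwwjr
Hunk 5: at line 2 remove [jlgr,ybth,wsuos] add [heot,cvfw] -> 9 lines: oexe jch sju heot cvfw yfbp oeo nyyi pwwjr
Hunk 6: at line 5 remove [yfbp] add [spnqw] -> 9 lines: oexe jch sju heot cvfw spnqw oeo nyyi pwwjr
Hunk 7: at line 3 remove [cvfw] add [vpyl,wjb,ilyz] -> 11 lines: oexe jch sju heot vpyl wjb ilyz spnqw oeo nyyi pwwjr
Final line 9: oeo

Answer: oeo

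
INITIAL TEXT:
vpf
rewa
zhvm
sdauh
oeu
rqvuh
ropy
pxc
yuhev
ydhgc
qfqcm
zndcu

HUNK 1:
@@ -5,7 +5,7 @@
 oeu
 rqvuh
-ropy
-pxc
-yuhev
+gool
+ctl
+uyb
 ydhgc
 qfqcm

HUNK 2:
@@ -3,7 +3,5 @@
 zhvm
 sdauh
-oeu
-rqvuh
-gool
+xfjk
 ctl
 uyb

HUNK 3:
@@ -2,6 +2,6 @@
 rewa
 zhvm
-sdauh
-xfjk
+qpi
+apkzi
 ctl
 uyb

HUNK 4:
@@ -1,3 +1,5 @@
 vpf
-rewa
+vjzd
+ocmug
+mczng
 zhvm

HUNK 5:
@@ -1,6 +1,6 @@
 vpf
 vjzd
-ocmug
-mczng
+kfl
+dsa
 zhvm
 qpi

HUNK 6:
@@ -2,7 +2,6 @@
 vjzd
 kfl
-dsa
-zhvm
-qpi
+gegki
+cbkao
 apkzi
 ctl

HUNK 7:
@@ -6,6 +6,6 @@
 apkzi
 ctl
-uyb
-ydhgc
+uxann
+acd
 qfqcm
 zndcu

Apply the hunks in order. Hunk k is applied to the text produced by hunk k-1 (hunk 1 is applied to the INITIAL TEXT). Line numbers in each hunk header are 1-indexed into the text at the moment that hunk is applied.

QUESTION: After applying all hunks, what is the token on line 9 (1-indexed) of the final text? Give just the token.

Hunk 1: at line 5 remove [ropy,pxc,yuhev] add [gool,ctl,uyb] -> 12 lines: vpf rewa zhvm sdauh oeu rqvuh gool ctl uyb ydhgc qfqcm zndcu
Hunk 2: at line 3 remove [oeu,rqvuh,gool] add [xfjk] -> 10 lines: vpf rewa zhvm sdauh xfjk ctl uyb ydhgc qfqcm zndcu
Hunk 3: at line 2 remove [sdauh,xfjk] add [qpi,apkzi] -> 10 lines: vpf rewa zhvm qpi apkzi ctl uyb ydhgc qfqcm zndcu
Hunk 4: at line 1 remove [rewa] add [vjzd,ocmug,mczng] -> 12 lines: vpf vjzd ocmug mczng zhvm qpi apkzi ctl uyb ydhgc qfqcm zndcu
Hunk 5: at line 1 remove [ocmug,mczng] add [kfl,dsa] -> 12 lines: vpf vjzd kfl dsa zhvm qpi apkzi ctl uyb ydhgc qfqcm zndcu
Hunk 6: at line 2 remove [dsa,zhvm,qpi] add [gegki,cbkao] -> 11 lines: vpf vjzd kfl gegki cbkao apkzi ctl uyb ydhgc qfqcm zndcu
Hunk 7: at line 6 remove [uyb,ydhgc] add [uxann,acd] -> 11 lines: vpf vjzd kfl gegki cbkao apkzi ctl uxann acd qfqcm zndcu
Final line 9: acd

Answer: acd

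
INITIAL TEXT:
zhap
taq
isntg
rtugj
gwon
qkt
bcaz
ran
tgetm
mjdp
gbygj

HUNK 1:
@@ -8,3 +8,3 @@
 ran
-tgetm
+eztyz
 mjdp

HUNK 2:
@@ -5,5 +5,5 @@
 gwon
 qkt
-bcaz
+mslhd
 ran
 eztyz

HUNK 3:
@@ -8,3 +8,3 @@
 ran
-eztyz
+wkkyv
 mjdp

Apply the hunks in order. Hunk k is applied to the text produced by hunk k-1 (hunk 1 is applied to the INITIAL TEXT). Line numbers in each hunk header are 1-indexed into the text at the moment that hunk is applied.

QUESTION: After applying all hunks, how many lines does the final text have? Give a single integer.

Answer: 11

Derivation:
Hunk 1: at line 8 remove [tgetm] add [eztyz] -> 11 lines: zhap taq isntg rtugj gwon qkt bcaz ran eztyz mjdp gbygj
Hunk 2: at line 5 remove [bcaz] add [mslhd] -> 11 lines: zhap taq isntg rtugj gwon qkt mslhd ran eztyz mjdp gbygj
Hunk 3: at line 8 remove [eztyz] add [wkkyv] -> 11 lines: zhap taq isntg rtugj gwon qkt mslhd ran wkkyv mjdp gbygj
Final line count: 11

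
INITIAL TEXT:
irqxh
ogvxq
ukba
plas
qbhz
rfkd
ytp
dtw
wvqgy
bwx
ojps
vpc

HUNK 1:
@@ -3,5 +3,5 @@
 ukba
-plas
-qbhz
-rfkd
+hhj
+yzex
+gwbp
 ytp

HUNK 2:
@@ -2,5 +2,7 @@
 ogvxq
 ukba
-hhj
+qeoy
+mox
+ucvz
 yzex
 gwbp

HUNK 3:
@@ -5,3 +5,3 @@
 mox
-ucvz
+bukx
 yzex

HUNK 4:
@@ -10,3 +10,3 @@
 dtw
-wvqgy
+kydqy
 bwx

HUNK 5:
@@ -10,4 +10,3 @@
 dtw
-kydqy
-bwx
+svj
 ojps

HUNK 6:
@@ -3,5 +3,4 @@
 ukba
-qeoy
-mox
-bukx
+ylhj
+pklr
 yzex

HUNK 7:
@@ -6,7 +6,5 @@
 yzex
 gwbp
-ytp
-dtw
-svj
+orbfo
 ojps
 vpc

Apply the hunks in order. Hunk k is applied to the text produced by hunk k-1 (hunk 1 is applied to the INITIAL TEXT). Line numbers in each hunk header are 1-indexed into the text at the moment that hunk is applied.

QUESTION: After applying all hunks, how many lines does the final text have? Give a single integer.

Answer: 10

Derivation:
Hunk 1: at line 3 remove [plas,qbhz,rfkd] add [hhj,yzex,gwbp] -> 12 lines: irqxh ogvxq ukba hhj yzex gwbp ytp dtw wvqgy bwx ojps vpc
Hunk 2: at line 2 remove [hhj] add [qeoy,mox,ucvz] -> 14 lines: irqxh ogvxq ukba qeoy mox ucvz yzex gwbp ytp dtw wvqgy bwx ojps vpc
Hunk 3: at line 5 remove [ucvz] add [bukx] -> 14 lines: irqxh ogvxq ukba qeoy mox bukx yzex gwbp ytp dtw wvqgy bwx ojps vpc
Hunk 4: at line 10 remove [wvqgy] add [kydqy] -> 14 lines: irqxh ogvxq ukba qeoy mox bukx yzex gwbp ytp dtw kydqy bwx ojps vpc
Hunk 5: at line 10 remove [kydqy,bwx] add [svj] -> 13 lines: irqxh ogvxq ukba qeoy mox bukx yzex gwbp ytp dtw svj ojps vpc
Hunk 6: at line 3 remove [qeoy,mox,bukx] add [ylhj,pklr] -> 12 lines: irqxh ogvxq ukba ylhj pklr yzex gwbp ytp dtw svj ojps vpc
Hunk 7: at line 6 remove [ytp,dtw,svj] add [orbfo] -> 10 lines: irqxh ogvxq ukba ylhj pklr yzex gwbp orbfo ojps vpc
Final line count: 10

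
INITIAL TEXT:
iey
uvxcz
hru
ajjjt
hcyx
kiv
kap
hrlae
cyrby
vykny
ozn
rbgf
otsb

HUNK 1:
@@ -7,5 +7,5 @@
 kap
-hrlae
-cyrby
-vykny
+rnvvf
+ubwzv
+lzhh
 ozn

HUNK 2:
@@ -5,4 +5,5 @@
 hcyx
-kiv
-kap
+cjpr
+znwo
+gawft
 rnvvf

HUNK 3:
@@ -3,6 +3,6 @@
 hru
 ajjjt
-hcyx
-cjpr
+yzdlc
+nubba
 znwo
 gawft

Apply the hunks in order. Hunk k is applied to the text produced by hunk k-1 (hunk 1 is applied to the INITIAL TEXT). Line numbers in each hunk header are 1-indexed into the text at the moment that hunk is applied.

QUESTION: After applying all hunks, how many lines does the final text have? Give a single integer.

Answer: 14

Derivation:
Hunk 1: at line 7 remove [hrlae,cyrby,vykny] add [rnvvf,ubwzv,lzhh] -> 13 lines: iey uvxcz hru ajjjt hcyx kiv kap rnvvf ubwzv lzhh ozn rbgf otsb
Hunk 2: at line 5 remove [kiv,kap] add [cjpr,znwo,gawft] -> 14 lines: iey uvxcz hru ajjjt hcyx cjpr znwo gawft rnvvf ubwzv lzhh ozn rbgf otsb
Hunk 3: at line 3 remove [hcyx,cjpr] add [yzdlc,nubba] -> 14 lines: iey uvxcz hru ajjjt yzdlc nubba znwo gawft rnvvf ubwzv lzhh ozn rbgf otsb
Final line count: 14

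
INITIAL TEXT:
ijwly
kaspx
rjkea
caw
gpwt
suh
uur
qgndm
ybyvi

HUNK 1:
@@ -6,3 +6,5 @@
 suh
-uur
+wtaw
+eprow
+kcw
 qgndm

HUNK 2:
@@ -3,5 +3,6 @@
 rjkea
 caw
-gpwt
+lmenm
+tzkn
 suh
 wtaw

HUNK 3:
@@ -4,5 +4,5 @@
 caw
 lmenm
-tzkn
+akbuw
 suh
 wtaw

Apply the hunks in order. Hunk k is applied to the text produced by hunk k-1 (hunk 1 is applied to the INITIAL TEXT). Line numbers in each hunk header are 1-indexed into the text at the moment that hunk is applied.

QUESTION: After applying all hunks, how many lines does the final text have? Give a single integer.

Answer: 12

Derivation:
Hunk 1: at line 6 remove [uur] add [wtaw,eprow,kcw] -> 11 lines: ijwly kaspx rjkea caw gpwt suh wtaw eprow kcw qgndm ybyvi
Hunk 2: at line 3 remove [gpwt] add [lmenm,tzkn] -> 12 lines: ijwly kaspx rjkea caw lmenm tzkn suh wtaw eprow kcw qgndm ybyvi
Hunk 3: at line 4 remove [tzkn] add [akbuw] -> 12 lines: ijwly kaspx rjkea caw lmenm akbuw suh wtaw eprow kcw qgndm ybyvi
Final line count: 12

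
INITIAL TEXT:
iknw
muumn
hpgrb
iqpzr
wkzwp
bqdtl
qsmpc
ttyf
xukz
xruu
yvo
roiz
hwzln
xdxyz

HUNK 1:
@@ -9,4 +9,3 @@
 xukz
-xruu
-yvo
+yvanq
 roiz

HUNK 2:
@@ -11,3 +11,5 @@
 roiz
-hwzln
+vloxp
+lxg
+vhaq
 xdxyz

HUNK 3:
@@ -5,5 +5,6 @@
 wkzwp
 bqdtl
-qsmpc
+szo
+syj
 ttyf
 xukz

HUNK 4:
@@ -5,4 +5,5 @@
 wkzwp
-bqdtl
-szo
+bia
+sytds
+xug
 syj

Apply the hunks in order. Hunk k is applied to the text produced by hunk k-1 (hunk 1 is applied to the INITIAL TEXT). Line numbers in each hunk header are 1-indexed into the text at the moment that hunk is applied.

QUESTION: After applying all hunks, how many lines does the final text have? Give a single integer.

Answer: 17

Derivation:
Hunk 1: at line 9 remove [xruu,yvo] add [yvanq] -> 13 lines: iknw muumn hpgrb iqpzr wkzwp bqdtl qsmpc ttyf xukz yvanq roiz hwzln xdxyz
Hunk 2: at line 11 remove [hwzln] add [vloxp,lxg,vhaq] -> 15 lines: iknw muumn hpgrb iqpzr wkzwp bqdtl qsmpc ttyf xukz yvanq roiz vloxp lxg vhaq xdxyz
Hunk 3: at line 5 remove [qsmpc] add [szo,syj] -> 16 lines: iknw muumn hpgrb iqpzr wkzwp bqdtl szo syj ttyf xukz yvanq roiz vloxp lxg vhaq xdxyz
Hunk 4: at line 5 remove [bqdtl,szo] add [bia,sytds,xug] -> 17 lines: iknw muumn hpgrb iqpzr wkzwp bia sytds xug syj ttyf xukz yvanq roiz vloxp lxg vhaq xdxyz
Final line count: 17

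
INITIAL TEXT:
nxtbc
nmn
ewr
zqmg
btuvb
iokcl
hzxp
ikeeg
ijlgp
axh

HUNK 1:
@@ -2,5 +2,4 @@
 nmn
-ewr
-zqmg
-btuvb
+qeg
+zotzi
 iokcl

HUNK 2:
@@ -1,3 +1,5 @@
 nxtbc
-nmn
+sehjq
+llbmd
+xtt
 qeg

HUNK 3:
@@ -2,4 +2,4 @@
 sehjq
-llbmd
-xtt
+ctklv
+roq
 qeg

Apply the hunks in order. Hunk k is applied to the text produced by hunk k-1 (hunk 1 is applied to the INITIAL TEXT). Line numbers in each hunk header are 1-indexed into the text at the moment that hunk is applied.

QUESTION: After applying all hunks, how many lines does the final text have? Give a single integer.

Answer: 11

Derivation:
Hunk 1: at line 2 remove [ewr,zqmg,btuvb] add [qeg,zotzi] -> 9 lines: nxtbc nmn qeg zotzi iokcl hzxp ikeeg ijlgp axh
Hunk 2: at line 1 remove [nmn] add [sehjq,llbmd,xtt] -> 11 lines: nxtbc sehjq llbmd xtt qeg zotzi iokcl hzxp ikeeg ijlgp axh
Hunk 3: at line 2 remove [llbmd,xtt] add [ctklv,roq] -> 11 lines: nxtbc sehjq ctklv roq qeg zotzi iokcl hzxp ikeeg ijlgp axh
Final line count: 11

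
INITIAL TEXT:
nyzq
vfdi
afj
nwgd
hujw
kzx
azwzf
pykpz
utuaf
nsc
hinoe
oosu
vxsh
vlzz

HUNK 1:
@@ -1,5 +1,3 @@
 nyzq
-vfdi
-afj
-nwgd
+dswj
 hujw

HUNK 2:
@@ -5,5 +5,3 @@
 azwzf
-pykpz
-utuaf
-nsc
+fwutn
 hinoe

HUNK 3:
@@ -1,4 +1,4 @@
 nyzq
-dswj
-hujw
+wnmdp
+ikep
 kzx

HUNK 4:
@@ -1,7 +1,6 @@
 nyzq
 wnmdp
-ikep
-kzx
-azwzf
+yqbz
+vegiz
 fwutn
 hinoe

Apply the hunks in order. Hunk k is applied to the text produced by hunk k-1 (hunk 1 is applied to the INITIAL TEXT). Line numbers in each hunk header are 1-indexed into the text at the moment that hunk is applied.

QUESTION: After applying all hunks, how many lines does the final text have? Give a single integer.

Answer: 9

Derivation:
Hunk 1: at line 1 remove [vfdi,afj,nwgd] add [dswj] -> 12 lines: nyzq dswj hujw kzx azwzf pykpz utuaf nsc hinoe oosu vxsh vlzz
Hunk 2: at line 5 remove [pykpz,utuaf,nsc] add [fwutn] -> 10 lines: nyzq dswj hujw kzx azwzf fwutn hinoe oosu vxsh vlzz
Hunk 3: at line 1 remove [dswj,hujw] add [wnmdp,ikep] -> 10 lines: nyzq wnmdp ikep kzx azwzf fwutn hinoe oosu vxsh vlzz
Hunk 4: at line 1 remove [ikep,kzx,azwzf] add [yqbz,vegiz] -> 9 lines: nyzq wnmdp yqbz vegiz fwutn hinoe oosu vxsh vlzz
Final line count: 9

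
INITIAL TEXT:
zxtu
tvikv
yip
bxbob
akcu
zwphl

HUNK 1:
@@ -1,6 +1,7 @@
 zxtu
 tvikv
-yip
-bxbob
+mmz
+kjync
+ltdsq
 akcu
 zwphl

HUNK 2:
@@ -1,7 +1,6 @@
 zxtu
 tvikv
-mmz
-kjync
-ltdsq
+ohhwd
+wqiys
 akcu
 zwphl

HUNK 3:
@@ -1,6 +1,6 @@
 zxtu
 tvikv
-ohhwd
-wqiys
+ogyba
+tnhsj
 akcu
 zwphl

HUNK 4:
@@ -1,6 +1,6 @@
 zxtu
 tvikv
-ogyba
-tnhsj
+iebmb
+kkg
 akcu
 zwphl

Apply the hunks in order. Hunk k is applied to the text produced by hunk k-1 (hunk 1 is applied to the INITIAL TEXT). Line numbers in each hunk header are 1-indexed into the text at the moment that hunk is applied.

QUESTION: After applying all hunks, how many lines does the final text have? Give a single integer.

Hunk 1: at line 1 remove [yip,bxbob] add [mmz,kjync,ltdsq] -> 7 lines: zxtu tvikv mmz kjync ltdsq akcu zwphl
Hunk 2: at line 1 remove [mmz,kjync,ltdsq] add [ohhwd,wqiys] -> 6 lines: zxtu tvikv ohhwd wqiys akcu zwphl
Hunk 3: at line 1 remove [ohhwd,wqiys] add [ogyba,tnhsj] -> 6 lines: zxtu tvikv ogyba tnhsj akcu zwphl
Hunk 4: at line 1 remove [ogyba,tnhsj] add [iebmb,kkg] -> 6 lines: zxtu tvikv iebmb kkg akcu zwphl
Final line count: 6

Answer: 6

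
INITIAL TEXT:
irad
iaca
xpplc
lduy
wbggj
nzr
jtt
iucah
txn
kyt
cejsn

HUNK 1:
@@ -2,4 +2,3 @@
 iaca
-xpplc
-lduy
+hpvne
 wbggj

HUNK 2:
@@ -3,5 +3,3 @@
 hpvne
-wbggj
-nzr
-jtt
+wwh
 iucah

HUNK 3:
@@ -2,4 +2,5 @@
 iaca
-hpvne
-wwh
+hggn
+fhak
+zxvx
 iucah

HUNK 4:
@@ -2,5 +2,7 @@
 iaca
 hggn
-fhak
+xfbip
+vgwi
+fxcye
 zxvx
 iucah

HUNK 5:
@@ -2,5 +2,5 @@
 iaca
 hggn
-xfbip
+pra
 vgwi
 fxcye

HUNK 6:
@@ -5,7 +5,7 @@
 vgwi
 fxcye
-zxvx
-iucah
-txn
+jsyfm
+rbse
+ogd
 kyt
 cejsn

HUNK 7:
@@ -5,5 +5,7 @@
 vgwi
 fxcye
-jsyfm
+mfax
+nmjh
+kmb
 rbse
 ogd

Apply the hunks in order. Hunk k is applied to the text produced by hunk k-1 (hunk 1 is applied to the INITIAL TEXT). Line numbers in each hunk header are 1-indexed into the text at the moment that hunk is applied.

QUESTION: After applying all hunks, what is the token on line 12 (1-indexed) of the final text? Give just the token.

Hunk 1: at line 2 remove [xpplc,lduy] add [hpvne] -> 10 lines: irad iaca hpvne wbggj nzr jtt iucah txn kyt cejsn
Hunk 2: at line 3 remove [wbggj,nzr,jtt] add [wwh] -> 8 lines: irad iaca hpvne wwh iucah txn kyt cejsn
Hunk 3: at line 2 remove [hpvne,wwh] add [hggn,fhak,zxvx] -> 9 lines: irad iaca hggn fhak zxvx iucah txn kyt cejsn
Hunk 4: at line 2 remove [fhak] add [xfbip,vgwi,fxcye] -> 11 lines: irad iaca hggn xfbip vgwi fxcye zxvx iucah txn kyt cejsn
Hunk 5: at line 2 remove [xfbip] add [pra] -> 11 lines: irad iaca hggn pra vgwi fxcye zxvx iucah txn kyt cejsn
Hunk 6: at line 5 remove [zxvx,iucah,txn] add [jsyfm,rbse,ogd] -> 11 lines: irad iaca hggn pra vgwi fxcye jsyfm rbse ogd kyt cejsn
Hunk 7: at line 5 remove [jsyfm] add [mfax,nmjh,kmb] -> 13 lines: irad iaca hggn pra vgwi fxcye mfax nmjh kmb rbse ogd kyt cejsn
Final line 12: kyt

Answer: kyt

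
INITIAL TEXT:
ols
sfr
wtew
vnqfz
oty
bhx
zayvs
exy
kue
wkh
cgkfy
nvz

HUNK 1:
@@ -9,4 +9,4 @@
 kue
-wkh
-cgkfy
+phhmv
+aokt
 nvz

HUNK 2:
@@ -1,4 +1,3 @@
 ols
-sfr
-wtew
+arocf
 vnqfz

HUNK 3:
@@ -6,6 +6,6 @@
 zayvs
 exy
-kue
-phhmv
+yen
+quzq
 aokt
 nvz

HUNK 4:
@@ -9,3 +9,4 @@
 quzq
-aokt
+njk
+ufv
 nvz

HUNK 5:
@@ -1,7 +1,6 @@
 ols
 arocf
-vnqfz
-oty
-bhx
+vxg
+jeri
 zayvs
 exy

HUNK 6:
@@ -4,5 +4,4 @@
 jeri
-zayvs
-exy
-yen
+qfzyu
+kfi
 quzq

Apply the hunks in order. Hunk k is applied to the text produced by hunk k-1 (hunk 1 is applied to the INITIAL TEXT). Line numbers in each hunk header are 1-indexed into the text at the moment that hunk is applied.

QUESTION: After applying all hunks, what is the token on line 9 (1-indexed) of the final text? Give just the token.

Hunk 1: at line 9 remove [wkh,cgkfy] add [phhmv,aokt] -> 12 lines: ols sfr wtew vnqfz oty bhx zayvs exy kue phhmv aokt nvz
Hunk 2: at line 1 remove [sfr,wtew] add [arocf] -> 11 lines: ols arocf vnqfz oty bhx zayvs exy kue phhmv aokt nvz
Hunk 3: at line 6 remove [kue,phhmv] add [yen,quzq] -> 11 lines: ols arocf vnqfz oty bhx zayvs exy yen quzq aokt nvz
Hunk 4: at line 9 remove [aokt] add [njk,ufv] -> 12 lines: ols arocf vnqfz oty bhx zayvs exy yen quzq njk ufv nvz
Hunk 5: at line 1 remove [vnqfz,oty,bhx] add [vxg,jeri] -> 11 lines: ols arocf vxg jeri zayvs exy yen quzq njk ufv nvz
Hunk 6: at line 4 remove [zayvs,exy,yen] add [qfzyu,kfi] -> 10 lines: ols arocf vxg jeri qfzyu kfi quzq njk ufv nvz
Final line 9: ufv

Answer: ufv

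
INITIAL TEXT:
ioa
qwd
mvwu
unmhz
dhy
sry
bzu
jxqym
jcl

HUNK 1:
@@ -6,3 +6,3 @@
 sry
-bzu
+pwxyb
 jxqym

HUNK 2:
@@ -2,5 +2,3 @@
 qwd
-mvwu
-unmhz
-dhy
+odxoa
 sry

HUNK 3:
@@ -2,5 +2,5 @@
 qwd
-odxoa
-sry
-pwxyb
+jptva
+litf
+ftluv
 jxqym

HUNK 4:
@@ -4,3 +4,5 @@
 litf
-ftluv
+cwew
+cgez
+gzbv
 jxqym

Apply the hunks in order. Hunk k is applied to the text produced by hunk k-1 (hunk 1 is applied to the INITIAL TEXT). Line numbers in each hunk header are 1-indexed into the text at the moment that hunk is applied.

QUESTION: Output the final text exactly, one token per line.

Hunk 1: at line 6 remove [bzu] add [pwxyb] -> 9 lines: ioa qwd mvwu unmhz dhy sry pwxyb jxqym jcl
Hunk 2: at line 2 remove [mvwu,unmhz,dhy] add [odxoa] -> 7 lines: ioa qwd odxoa sry pwxyb jxqym jcl
Hunk 3: at line 2 remove [odxoa,sry,pwxyb] add [jptva,litf,ftluv] -> 7 lines: ioa qwd jptva litf ftluv jxqym jcl
Hunk 4: at line 4 remove [ftluv] add [cwew,cgez,gzbv] -> 9 lines: ioa qwd jptva litf cwew cgez gzbv jxqym jcl

Answer: ioa
qwd
jptva
litf
cwew
cgez
gzbv
jxqym
jcl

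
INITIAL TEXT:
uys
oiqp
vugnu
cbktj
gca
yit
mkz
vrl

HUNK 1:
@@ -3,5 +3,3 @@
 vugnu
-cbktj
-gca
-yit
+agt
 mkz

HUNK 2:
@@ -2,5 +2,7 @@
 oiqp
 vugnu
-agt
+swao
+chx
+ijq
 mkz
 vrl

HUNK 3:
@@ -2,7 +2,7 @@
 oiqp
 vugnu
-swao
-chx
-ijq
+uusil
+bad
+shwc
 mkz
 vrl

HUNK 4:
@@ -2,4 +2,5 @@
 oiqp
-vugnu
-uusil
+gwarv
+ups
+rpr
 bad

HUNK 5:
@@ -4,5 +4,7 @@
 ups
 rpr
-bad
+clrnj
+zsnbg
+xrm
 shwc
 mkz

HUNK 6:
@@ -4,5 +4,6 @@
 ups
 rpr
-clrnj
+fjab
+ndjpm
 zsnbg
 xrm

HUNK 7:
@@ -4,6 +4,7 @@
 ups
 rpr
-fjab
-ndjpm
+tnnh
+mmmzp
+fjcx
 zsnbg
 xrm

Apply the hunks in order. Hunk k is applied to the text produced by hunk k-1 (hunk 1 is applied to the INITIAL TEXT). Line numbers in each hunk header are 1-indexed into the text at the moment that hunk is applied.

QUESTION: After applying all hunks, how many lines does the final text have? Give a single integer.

Answer: 13

Derivation:
Hunk 1: at line 3 remove [cbktj,gca,yit] add [agt] -> 6 lines: uys oiqp vugnu agt mkz vrl
Hunk 2: at line 2 remove [agt] add [swao,chx,ijq] -> 8 lines: uys oiqp vugnu swao chx ijq mkz vrl
Hunk 3: at line 2 remove [swao,chx,ijq] add [uusil,bad,shwc] -> 8 lines: uys oiqp vugnu uusil bad shwc mkz vrl
Hunk 4: at line 2 remove [vugnu,uusil] add [gwarv,ups,rpr] -> 9 lines: uys oiqp gwarv ups rpr bad shwc mkz vrl
Hunk 5: at line 4 remove [bad] add [clrnj,zsnbg,xrm] -> 11 lines: uys oiqp gwarv ups rpr clrnj zsnbg xrm shwc mkz vrl
Hunk 6: at line 4 remove [clrnj] add [fjab,ndjpm] -> 12 lines: uys oiqp gwarv ups rpr fjab ndjpm zsnbg xrm shwc mkz vrl
Hunk 7: at line 4 remove [fjab,ndjpm] add [tnnh,mmmzp,fjcx] -> 13 lines: uys oiqp gwarv ups rpr tnnh mmmzp fjcx zsnbg xrm shwc mkz vrl
Final line count: 13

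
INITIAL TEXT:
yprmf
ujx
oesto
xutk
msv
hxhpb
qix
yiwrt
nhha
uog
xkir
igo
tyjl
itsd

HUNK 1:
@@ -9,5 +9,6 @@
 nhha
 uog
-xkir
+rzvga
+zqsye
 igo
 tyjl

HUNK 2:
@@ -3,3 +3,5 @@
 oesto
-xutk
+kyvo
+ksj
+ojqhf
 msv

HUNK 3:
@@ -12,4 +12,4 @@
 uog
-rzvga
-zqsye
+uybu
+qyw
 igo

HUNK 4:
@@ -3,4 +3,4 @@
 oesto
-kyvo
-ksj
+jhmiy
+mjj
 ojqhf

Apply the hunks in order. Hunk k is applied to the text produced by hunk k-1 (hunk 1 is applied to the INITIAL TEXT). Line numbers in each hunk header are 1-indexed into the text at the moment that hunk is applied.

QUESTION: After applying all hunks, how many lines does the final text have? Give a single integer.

Answer: 17

Derivation:
Hunk 1: at line 9 remove [xkir] add [rzvga,zqsye] -> 15 lines: yprmf ujx oesto xutk msv hxhpb qix yiwrt nhha uog rzvga zqsye igo tyjl itsd
Hunk 2: at line 3 remove [xutk] add [kyvo,ksj,ojqhf] -> 17 lines: yprmf ujx oesto kyvo ksj ojqhf msv hxhpb qix yiwrt nhha uog rzvga zqsye igo tyjl itsd
Hunk 3: at line 12 remove [rzvga,zqsye] add [uybu,qyw] -> 17 lines: yprmf ujx oesto kyvo ksj ojqhf msv hxhpb qix yiwrt nhha uog uybu qyw igo tyjl itsd
Hunk 4: at line 3 remove [kyvo,ksj] add [jhmiy,mjj] -> 17 lines: yprmf ujx oesto jhmiy mjj ojqhf msv hxhpb qix yiwrt nhha uog uybu qyw igo tyjl itsd
Final line count: 17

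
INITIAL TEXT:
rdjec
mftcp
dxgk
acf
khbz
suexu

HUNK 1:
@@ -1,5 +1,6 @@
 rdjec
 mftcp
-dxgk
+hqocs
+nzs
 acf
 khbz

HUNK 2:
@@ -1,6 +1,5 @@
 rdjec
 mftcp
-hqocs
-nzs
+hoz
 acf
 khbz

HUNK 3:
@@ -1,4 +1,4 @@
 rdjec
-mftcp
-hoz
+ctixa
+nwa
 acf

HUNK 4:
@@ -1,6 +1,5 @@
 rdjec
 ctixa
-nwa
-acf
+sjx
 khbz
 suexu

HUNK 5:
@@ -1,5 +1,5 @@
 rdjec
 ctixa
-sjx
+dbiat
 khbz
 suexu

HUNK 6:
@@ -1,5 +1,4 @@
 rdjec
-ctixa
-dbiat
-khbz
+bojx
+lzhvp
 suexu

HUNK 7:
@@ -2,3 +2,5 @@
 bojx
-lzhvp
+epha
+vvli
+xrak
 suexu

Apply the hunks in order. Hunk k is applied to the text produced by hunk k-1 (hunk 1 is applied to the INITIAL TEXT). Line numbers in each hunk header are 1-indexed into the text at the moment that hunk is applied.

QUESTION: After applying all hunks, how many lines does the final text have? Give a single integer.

Answer: 6

Derivation:
Hunk 1: at line 1 remove [dxgk] add [hqocs,nzs] -> 7 lines: rdjec mftcp hqocs nzs acf khbz suexu
Hunk 2: at line 1 remove [hqocs,nzs] add [hoz] -> 6 lines: rdjec mftcp hoz acf khbz suexu
Hunk 3: at line 1 remove [mftcp,hoz] add [ctixa,nwa] -> 6 lines: rdjec ctixa nwa acf khbz suexu
Hunk 4: at line 1 remove [nwa,acf] add [sjx] -> 5 lines: rdjec ctixa sjx khbz suexu
Hunk 5: at line 1 remove [sjx] add [dbiat] -> 5 lines: rdjec ctixa dbiat khbz suexu
Hunk 6: at line 1 remove [ctixa,dbiat,khbz] add [bojx,lzhvp] -> 4 lines: rdjec bojx lzhvp suexu
Hunk 7: at line 2 remove [lzhvp] add [epha,vvli,xrak] -> 6 lines: rdjec bojx epha vvli xrak suexu
Final line count: 6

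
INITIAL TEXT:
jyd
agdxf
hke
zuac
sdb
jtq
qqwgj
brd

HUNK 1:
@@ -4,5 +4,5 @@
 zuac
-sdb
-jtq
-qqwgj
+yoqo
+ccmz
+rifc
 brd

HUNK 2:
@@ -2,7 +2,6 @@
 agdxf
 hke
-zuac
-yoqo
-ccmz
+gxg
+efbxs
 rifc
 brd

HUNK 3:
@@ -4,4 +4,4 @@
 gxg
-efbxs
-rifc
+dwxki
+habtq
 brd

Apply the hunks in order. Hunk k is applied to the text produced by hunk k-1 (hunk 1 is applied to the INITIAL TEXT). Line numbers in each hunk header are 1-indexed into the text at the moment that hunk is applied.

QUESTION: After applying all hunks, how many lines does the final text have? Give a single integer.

Hunk 1: at line 4 remove [sdb,jtq,qqwgj] add [yoqo,ccmz,rifc] -> 8 lines: jyd agdxf hke zuac yoqo ccmz rifc brd
Hunk 2: at line 2 remove [zuac,yoqo,ccmz] add [gxg,efbxs] -> 7 lines: jyd agdxf hke gxg efbxs rifc brd
Hunk 3: at line 4 remove [efbxs,rifc] add [dwxki,habtq] -> 7 lines: jyd agdxf hke gxg dwxki habtq brd
Final line count: 7

Answer: 7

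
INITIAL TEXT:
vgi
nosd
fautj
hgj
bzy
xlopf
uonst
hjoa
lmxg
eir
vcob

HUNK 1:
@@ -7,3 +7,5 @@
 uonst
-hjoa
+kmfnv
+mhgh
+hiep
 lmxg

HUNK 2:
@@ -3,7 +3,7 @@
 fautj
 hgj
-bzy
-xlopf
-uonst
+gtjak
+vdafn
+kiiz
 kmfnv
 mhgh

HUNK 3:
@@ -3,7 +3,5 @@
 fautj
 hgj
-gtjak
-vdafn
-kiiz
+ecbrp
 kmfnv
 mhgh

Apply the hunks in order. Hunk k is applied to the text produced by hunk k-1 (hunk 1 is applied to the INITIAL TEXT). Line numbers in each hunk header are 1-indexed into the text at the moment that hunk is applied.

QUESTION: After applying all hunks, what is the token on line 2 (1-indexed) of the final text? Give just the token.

Answer: nosd

Derivation:
Hunk 1: at line 7 remove [hjoa] add [kmfnv,mhgh,hiep] -> 13 lines: vgi nosd fautj hgj bzy xlopf uonst kmfnv mhgh hiep lmxg eir vcob
Hunk 2: at line 3 remove [bzy,xlopf,uonst] add [gtjak,vdafn,kiiz] -> 13 lines: vgi nosd fautj hgj gtjak vdafn kiiz kmfnv mhgh hiep lmxg eir vcob
Hunk 3: at line 3 remove [gtjak,vdafn,kiiz] add [ecbrp] -> 11 lines: vgi nosd fautj hgj ecbrp kmfnv mhgh hiep lmxg eir vcob
Final line 2: nosd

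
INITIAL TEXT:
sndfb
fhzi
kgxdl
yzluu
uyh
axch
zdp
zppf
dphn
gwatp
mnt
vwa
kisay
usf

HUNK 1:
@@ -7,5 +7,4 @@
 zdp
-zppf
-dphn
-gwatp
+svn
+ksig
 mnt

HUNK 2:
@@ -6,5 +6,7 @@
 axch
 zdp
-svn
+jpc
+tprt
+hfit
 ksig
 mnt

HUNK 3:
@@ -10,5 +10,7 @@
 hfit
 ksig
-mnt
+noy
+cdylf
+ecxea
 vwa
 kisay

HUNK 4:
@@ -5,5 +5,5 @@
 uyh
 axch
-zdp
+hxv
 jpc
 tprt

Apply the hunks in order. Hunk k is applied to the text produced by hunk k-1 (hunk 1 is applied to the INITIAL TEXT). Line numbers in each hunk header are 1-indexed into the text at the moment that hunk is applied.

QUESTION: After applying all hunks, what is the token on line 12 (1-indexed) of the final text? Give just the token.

Hunk 1: at line 7 remove [zppf,dphn,gwatp] add [svn,ksig] -> 13 lines: sndfb fhzi kgxdl yzluu uyh axch zdp svn ksig mnt vwa kisay usf
Hunk 2: at line 6 remove [svn] add [jpc,tprt,hfit] -> 15 lines: sndfb fhzi kgxdl yzluu uyh axch zdp jpc tprt hfit ksig mnt vwa kisay usf
Hunk 3: at line 10 remove [mnt] add [noy,cdylf,ecxea] -> 17 lines: sndfb fhzi kgxdl yzluu uyh axch zdp jpc tprt hfit ksig noy cdylf ecxea vwa kisay usf
Hunk 4: at line 5 remove [zdp] add [hxv] -> 17 lines: sndfb fhzi kgxdl yzluu uyh axch hxv jpc tprt hfit ksig noy cdylf ecxea vwa kisay usf
Final line 12: noy

Answer: noy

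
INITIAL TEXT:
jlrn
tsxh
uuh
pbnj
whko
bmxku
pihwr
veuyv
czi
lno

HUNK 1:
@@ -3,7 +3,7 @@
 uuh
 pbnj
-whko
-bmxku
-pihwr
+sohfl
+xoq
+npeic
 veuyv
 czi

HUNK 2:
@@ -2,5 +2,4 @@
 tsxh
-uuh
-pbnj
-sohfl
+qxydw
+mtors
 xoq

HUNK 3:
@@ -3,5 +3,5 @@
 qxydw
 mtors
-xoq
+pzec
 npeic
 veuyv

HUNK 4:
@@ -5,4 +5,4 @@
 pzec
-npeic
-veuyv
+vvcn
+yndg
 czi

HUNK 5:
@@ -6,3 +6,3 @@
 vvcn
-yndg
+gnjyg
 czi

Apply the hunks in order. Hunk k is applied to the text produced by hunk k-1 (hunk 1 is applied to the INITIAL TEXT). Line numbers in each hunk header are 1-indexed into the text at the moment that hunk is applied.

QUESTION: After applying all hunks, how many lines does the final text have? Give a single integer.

Hunk 1: at line 3 remove [whko,bmxku,pihwr] add [sohfl,xoq,npeic] -> 10 lines: jlrn tsxh uuh pbnj sohfl xoq npeic veuyv czi lno
Hunk 2: at line 2 remove [uuh,pbnj,sohfl] add [qxydw,mtors] -> 9 lines: jlrn tsxh qxydw mtors xoq npeic veuyv czi lno
Hunk 3: at line 3 remove [xoq] add [pzec] -> 9 lines: jlrn tsxh qxydw mtors pzec npeic veuyv czi lno
Hunk 4: at line 5 remove [npeic,veuyv] add [vvcn,yndg] -> 9 lines: jlrn tsxh qxydw mtors pzec vvcn yndg czi lno
Hunk 5: at line 6 remove [yndg] add [gnjyg] -> 9 lines: jlrn tsxh qxydw mtors pzec vvcn gnjyg czi lno
Final line count: 9

Answer: 9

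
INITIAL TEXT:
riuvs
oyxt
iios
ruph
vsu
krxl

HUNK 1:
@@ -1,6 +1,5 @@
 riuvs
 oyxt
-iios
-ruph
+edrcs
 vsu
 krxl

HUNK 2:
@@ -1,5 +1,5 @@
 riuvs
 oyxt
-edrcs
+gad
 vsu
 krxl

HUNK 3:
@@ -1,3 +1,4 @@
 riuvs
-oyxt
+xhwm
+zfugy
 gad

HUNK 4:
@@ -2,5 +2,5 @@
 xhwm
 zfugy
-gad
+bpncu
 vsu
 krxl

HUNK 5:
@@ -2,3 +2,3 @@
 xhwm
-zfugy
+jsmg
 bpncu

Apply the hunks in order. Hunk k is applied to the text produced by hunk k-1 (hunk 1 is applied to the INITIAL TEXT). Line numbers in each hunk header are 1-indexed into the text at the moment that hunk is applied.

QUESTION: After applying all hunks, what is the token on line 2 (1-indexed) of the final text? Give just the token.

Hunk 1: at line 1 remove [iios,ruph] add [edrcs] -> 5 lines: riuvs oyxt edrcs vsu krxl
Hunk 2: at line 1 remove [edrcs] add [gad] -> 5 lines: riuvs oyxt gad vsu krxl
Hunk 3: at line 1 remove [oyxt] add [xhwm,zfugy] -> 6 lines: riuvs xhwm zfugy gad vsu krxl
Hunk 4: at line 2 remove [gad] add [bpncu] -> 6 lines: riuvs xhwm zfugy bpncu vsu krxl
Hunk 5: at line 2 remove [zfugy] add [jsmg] -> 6 lines: riuvs xhwm jsmg bpncu vsu krxl
Final line 2: xhwm

Answer: xhwm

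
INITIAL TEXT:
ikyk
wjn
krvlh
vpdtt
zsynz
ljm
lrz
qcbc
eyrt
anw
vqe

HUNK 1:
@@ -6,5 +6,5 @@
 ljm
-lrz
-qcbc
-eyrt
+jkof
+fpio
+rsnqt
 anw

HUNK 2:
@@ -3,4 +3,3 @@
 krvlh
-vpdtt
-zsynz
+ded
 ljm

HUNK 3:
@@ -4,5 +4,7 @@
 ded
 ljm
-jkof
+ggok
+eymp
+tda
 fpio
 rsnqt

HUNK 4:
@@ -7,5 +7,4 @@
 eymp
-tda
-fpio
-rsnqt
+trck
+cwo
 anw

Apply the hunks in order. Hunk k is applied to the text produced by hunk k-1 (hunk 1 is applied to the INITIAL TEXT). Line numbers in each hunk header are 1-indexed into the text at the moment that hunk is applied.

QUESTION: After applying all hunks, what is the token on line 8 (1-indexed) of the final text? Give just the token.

Hunk 1: at line 6 remove [lrz,qcbc,eyrt] add [jkof,fpio,rsnqt] -> 11 lines: ikyk wjn krvlh vpdtt zsynz ljm jkof fpio rsnqt anw vqe
Hunk 2: at line 3 remove [vpdtt,zsynz] add [ded] -> 10 lines: ikyk wjn krvlh ded ljm jkof fpio rsnqt anw vqe
Hunk 3: at line 4 remove [jkof] add [ggok,eymp,tda] -> 12 lines: ikyk wjn krvlh ded ljm ggok eymp tda fpio rsnqt anw vqe
Hunk 4: at line 7 remove [tda,fpio,rsnqt] add [trck,cwo] -> 11 lines: ikyk wjn krvlh ded ljm ggok eymp trck cwo anw vqe
Final line 8: trck

Answer: trck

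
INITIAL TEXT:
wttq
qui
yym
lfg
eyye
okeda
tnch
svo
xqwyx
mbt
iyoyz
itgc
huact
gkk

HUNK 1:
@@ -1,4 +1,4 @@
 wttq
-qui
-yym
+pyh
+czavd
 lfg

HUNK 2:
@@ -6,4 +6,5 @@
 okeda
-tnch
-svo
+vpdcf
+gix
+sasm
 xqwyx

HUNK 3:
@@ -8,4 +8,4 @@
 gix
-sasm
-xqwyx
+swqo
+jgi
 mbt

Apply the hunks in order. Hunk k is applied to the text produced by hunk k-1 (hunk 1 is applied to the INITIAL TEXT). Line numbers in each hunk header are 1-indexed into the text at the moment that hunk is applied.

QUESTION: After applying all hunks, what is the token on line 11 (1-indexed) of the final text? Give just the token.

Hunk 1: at line 1 remove [qui,yym] add [pyh,czavd] -> 14 lines: wttq pyh czavd lfg eyye okeda tnch svo xqwyx mbt iyoyz itgc huact gkk
Hunk 2: at line 6 remove [tnch,svo] add [vpdcf,gix,sasm] -> 15 lines: wttq pyh czavd lfg eyye okeda vpdcf gix sasm xqwyx mbt iyoyz itgc huact gkk
Hunk 3: at line 8 remove [sasm,xqwyx] add [swqo,jgi] -> 15 lines: wttq pyh czavd lfg eyye okeda vpdcf gix swqo jgi mbt iyoyz itgc huact gkk
Final line 11: mbt

Answer: mbt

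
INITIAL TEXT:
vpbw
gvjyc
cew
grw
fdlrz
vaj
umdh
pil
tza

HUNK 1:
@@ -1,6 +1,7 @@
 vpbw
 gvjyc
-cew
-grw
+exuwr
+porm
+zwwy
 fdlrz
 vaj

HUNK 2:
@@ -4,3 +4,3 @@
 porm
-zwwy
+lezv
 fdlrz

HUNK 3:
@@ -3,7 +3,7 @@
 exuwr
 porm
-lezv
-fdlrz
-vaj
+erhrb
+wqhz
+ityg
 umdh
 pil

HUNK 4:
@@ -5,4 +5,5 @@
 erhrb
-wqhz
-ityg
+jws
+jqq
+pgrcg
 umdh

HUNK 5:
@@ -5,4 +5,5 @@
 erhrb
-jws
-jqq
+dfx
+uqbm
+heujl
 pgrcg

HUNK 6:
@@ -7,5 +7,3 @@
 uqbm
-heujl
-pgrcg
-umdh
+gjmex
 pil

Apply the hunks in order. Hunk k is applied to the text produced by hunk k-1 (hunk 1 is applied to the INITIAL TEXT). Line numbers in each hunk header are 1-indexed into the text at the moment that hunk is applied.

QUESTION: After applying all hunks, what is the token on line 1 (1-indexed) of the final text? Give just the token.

Answer: vpbw

Derivation:
Hunk 1: at line 1 remove [cew,grw] add [exuwr,porm,zwwy] -> 10 lines: vpbw gvjyc exuwr porm zwwy fdlrz vaj umdh pil tza
Hunk 2: at line 4 remove [zwwy] add [lezv] -> 10 lines: vpbw gvjyc exuwr porm lezv fdlrz vaj umdh pil tza
Hunk 3: at line 3 remove [lezv,fdlrz,vaj] add [erhrb,wqhz,ityg] -> 10 lines: vpbw gvjyc exuwr porm erhrb wqhz ityg umdh pil tza
Hunk 4: at line 5 remove [wqhz,ityg] add [jws,jqq,pgrcg] -> 11 lines: vpbw gvjyc exuwr porm erhrb jws jqq pgrcg umdh pil tza
Hunk 5: at line 5 remove [jws,jqq] add [dfx,uqbm,heujl] -> 12 lines: vpbw gvjyc exuwr porm erhrb dfx uqbm heujl pgrcg umdh pil tza
Hunk 6: at line 7 remove [heujl,pgrcg,umdh] add [gjmex] -> 10 lines: vpbw gvjyc exuwr porm erhrb dfx uqbm gjmex pil tza
Final line 1: vpbw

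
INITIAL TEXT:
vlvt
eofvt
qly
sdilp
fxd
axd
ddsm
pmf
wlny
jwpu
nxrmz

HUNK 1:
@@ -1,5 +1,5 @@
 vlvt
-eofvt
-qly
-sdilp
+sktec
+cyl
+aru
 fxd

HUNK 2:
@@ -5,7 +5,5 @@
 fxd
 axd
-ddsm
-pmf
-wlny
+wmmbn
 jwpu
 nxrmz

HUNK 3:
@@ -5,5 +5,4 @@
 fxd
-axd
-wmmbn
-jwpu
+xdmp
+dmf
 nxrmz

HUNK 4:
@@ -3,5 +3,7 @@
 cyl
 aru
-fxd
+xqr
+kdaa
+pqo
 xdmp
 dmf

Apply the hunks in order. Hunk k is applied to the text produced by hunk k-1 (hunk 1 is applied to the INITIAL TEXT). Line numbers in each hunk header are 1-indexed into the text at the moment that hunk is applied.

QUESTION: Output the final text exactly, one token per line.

Answer: vlvt
sktec
cyl
aru
xqr
kdaa
pqo
xdmp
dmf
nxrmz

Derivation:
Hunk 1: at line 1 remove [eofvt,qly,sdilp] add [sktec,cyl,aru] -> 11 lines: vlvt sktec cyl aru fxd axd ddsm pmf wlny jwpu nxrmz
Hunk 2: at line 5 remove [ddsm,pmf,wlny] add [wmmbn] -> 9 lines: vlvt sktec cyl aru fxd axd wmmbn jwpu nxrmz
Hunk 3: at line 5 remove [axd,wmmbn,jwpu] add [xdmp,dmf] -> 8 lines: vlvt sktec cyl aru fxd xdmp dmf nxrmz
Hunk 4: at line 3 remove [fxd] add [xqr,kdaa,pqo] -> 10 lines: vlvt sktec cyl aru xqr kdaa pqo xdmp dmf nxrmz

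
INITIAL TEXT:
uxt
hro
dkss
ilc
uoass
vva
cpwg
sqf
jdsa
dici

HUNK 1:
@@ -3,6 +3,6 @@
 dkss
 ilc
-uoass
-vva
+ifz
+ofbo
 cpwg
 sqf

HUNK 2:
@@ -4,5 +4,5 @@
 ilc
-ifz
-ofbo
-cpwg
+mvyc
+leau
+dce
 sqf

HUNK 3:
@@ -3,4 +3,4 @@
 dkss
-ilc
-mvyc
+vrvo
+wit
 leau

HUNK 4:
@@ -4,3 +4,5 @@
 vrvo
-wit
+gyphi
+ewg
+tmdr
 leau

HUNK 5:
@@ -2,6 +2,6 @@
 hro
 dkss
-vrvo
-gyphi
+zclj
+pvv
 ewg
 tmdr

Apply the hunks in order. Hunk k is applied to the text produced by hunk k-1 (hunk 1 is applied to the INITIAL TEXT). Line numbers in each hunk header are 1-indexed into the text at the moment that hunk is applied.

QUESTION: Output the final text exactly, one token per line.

Hunk 1: at line 3 remove [uoass,vva] add [ifz,ofbo] -> 10 lines: uxt hro dkss ilc ifz ofbo cpwg sqf jdsa dici
Hunk 2: at line 4 remove [ifz,ofbo,cpwg] add [mvyc,leau,dce] -> 10 lines: uxt hro dkss ilc mvyc leau dce sqf jdsa dici
Hunk 3: at line 3 remove [ilc,mvyc] add [vrvo,wit] -> 10 lines: uxt hro dkss vrvo wit leau dce sqf jdsa dici
Hunk 4: at line 4 remove [wit] add [gyphi,ewg,tmdr] -> 12 lines: uxt hro dkss vrvo gyphi ewg tmdr leau dce sqf jdsa dici
Hunk 5: at line 2 remove [vrvo,gyphi] add [zclj,pvv] -> 12 lines: uxt hro dkss zclj pvv ewg tmdr leau dce sqf jdsa dici

Answer: uxt
hro
dkss
zclj
pvv
ewg
tmdr
leau
dce
sqf
jdsa
dici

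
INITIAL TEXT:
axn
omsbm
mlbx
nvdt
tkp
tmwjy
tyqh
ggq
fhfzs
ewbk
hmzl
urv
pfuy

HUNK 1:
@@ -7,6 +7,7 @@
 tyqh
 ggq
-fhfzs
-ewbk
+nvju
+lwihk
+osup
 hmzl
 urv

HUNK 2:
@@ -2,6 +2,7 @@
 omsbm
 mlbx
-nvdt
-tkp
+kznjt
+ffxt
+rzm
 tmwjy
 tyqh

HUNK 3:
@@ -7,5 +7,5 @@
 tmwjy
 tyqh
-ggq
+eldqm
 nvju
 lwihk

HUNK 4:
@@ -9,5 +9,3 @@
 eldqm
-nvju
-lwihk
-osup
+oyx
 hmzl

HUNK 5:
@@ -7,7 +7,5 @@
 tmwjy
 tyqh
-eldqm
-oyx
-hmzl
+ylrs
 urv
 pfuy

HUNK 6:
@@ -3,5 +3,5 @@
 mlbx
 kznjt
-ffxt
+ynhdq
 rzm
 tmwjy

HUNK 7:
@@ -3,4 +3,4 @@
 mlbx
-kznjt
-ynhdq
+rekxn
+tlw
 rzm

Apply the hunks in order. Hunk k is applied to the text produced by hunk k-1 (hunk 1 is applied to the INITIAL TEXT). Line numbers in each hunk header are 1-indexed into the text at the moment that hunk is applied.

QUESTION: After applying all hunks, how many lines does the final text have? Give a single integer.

Answer: 11

Derivation:
Hunk 1: at line 7 remove [fhfzs,ewbk] add [nvju,lwihk,osup] -> 14 lines: axn omsbm mlbx nvdt tkp tmwjy tyqh ggq nvju lwihk osup hmzl urv pfuy
Hunk 2: at line 2 remove [nvdt,tkp] add [kznjt,ffxt,rzm] -> 15 lines: axn omsbm mlbx kznjt ffxt rzm tmwjy tyqh ggq nvju lwihk osup hmzl urv pfuy
Hunk 3: at line 7 remove [ggq] add [eldqm] -> 15 lines: axn omsbm mlbx kznjt ffxt rzm tmwjy tyqh eldqm nvju lwihk osup hmzl urv pfuy
Hunk 4: at line 9 remove [nvju,lwihk,osup] add [oyx] -> 13 lines: axn omsbm mlbx kznjt ffxt rzm tmwjy tyqh eldqm oyx hmzl urv pfuy
Hunk 5: at line 7 remove [eldqm,oyx,hmzl] add [ylrs] -> 11 lines: axn omsbm mlbx kznjt ffxt rzm tmwjy tyqh ylrs urv pfuy
Hunk 6: at line 3 remove [ffxt] add [ynhdq] -> 11 lines: axn omsbm mlbx kznjt ynhdq rzm tmwjy tyqh ylrs urv pfuy
Hunk 7: at line 3 remove [kznjt,ynhdq] add [rekxn,tlw] -> 11 lines: axn omsbm mlbx rekxn tlw rzm tmwjy tyqh ylrs urv pfuy
Final line count: 11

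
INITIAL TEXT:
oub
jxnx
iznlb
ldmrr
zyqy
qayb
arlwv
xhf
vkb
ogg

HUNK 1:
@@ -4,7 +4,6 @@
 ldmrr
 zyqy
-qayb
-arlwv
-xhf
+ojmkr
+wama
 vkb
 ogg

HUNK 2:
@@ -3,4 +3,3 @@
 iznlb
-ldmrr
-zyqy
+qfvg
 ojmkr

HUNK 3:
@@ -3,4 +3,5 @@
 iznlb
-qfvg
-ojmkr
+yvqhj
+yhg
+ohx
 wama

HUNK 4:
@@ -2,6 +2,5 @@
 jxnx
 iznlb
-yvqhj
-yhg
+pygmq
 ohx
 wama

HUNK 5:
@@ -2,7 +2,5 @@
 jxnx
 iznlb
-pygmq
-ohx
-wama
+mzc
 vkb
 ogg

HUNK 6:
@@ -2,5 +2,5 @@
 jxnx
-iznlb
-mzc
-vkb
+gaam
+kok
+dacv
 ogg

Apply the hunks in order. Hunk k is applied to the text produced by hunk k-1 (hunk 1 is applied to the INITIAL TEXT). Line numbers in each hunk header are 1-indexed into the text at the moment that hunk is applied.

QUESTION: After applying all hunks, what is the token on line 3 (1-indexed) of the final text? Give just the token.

Answer: gaam

Derivation:
Hunk 1: at line 4 remove [qayb,arlwv,xhf] add [ojmkr,wama] -> 9 lines: oub jxnx iznlb ldmrr zyqy ojmkr wama vkb ogg
Hunk 2: at line 3 remove [ldmrr,zyqy] add [qfvg] -> 8 lines: oub jxnx iznlb qfvg ojmkr wama vkb ogg
Hunk 3: at line 3 remove [qfvg,ojmkr] add [yvqhj,yhg,ohx] -> 9 lines: oub jxnx iznlb yvqhj yhg ohx wama vkb ogg
Hunk 4: at line 2 remove [yvqhj,yhg] add [pygmq] -> 8 lines: oub jxnx iznlb pygmq ohx wama vkb ogg
Hunk 5: at line 2 remove [pygmq,ohx,wama] add [mzc] -> 6 lines: oub jxnx iznlb mzc vkb ogg
Hunk 6: at line 2 remove [iznlb,mzc,vkb] add [gaam,kok,dacv] -> 6 lines: oub jxnx gaam kok dacv ogg
Final line 3: gaam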